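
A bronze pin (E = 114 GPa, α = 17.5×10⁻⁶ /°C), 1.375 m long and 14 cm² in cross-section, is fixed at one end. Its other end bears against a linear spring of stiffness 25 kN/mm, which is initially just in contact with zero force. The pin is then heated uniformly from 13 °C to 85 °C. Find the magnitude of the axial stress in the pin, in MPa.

The unrestrained thermal change is αΔT L = 17.5×10⁻⁶ × 72 × 1375 = 1.732 mm.
With a force P in the spring, the elastic change of the pin is PL/(AE) and that of the spring is P/k; compatibility requires their sum to equal δ_free.
P [ L/(AE) + 1/k ] = δ_free → P [ 1375/(1400×114×10³) + 1/(25×10³) ] = 1.732.
P = 1.732 / 4.862×10⁻⁵ = 35640 N.
σ = P/A = 35640/1400 = 25.45 MPa.

σ ≈ 25.5 MPa (compressive)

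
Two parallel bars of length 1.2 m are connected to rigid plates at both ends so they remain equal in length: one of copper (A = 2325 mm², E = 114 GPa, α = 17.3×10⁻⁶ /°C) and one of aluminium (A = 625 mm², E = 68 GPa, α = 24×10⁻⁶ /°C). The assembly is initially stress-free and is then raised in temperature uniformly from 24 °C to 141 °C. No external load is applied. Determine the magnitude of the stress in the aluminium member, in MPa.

The aluminium has the larger α, so on heating it would change length more than the copper if both were free. The rigid plates force a common final length, so the aluminium is put into compression and the copper into tension, with equal and opposite forces P (no external load).
Compatibility of the two members (thermal + elastic change equal): (α₁ − α₂)ΔT = P·[1/(A₁E₁) + 1/(A₂E₂)].
|α₁ − α₂|·ΔT = 6.7×10⁻⁶ × 117 = 0.0007839.
1/(A₁E₁) + 1/(A₂E₂) = 1/(2325×114×10³) + 1/(625×68×10³) = 2.73×10⁻⁸ N⁻¹.
So P = 0.0007839 / 2.73×10⁻⁸ = 28.71 kN.
σ_{aluminium} = P/A₂ = 28710/625 = 45.94 MPa, compressive.

σ ≈ 45.9 MPa (compressive)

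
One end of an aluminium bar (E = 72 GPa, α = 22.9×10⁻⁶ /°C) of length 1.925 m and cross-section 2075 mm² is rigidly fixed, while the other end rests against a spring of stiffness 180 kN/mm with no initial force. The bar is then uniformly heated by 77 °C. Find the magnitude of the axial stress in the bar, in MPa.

Free thermal expansion: δ_free = αΔT L = 22.9×10⁻⁶ × 77 × 1925 = 3.394 mm.
Let P be the compressive force at the spring. The bar shortens elastically by PL/(AE) and the spring compresses by P/k; together these equal δ_free.
P [ L/(AE) + 1/k ] = δ_free → P [ 1925/(2075×72×10³) + 1/(180×10³) ] = 3.394.
P = 3.394 / 1.844×10⁻⁵ = 184100 N.
σ = P/A = 184100/2075 = 88.71 MPa.

σ ≈ 88.7 MPa (compressive)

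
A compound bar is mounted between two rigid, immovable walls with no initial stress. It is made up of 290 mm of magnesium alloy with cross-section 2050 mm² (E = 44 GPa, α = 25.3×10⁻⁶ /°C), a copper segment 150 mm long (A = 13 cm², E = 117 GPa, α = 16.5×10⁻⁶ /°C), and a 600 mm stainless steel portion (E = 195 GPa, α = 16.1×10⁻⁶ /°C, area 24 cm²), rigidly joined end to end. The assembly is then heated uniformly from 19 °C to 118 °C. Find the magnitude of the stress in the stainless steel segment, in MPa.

σ ≈ 146 MPa (compressive)

Free thermal expansion of the whole bar: Σ αᵢΔT Lᵢ = 25.3×10⁻⁶×99×290 + 16.5×10⁻⁶×99×150 + 16.1×10⁻⁶×99×600 = 1.928 mm.
The rigid supports impose zero overall length change; the single axial force P common to all segments must satisfy P Σ Lᵢ/(AᵢEᵢ) = δ_free.
Σ Lᵢ/(AᵢEᵢ) = 290/(2050×44×10³) + 150/(1300×117×10³) + 600/(2400×195×10³) = 5.483×10⁻⁶ mm/N.
So P = 1.928 / 5.483×10⁻⁶ = 351.6 kN, compressive.
σ_{stainless steel} = P / A = 351600 / 2400 = 146.5 MPa.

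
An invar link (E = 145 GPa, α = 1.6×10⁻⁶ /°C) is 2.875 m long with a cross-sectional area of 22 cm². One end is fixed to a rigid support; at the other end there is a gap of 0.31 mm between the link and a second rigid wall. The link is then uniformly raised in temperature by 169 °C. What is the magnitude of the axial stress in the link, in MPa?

σ ≈ 23.6 MPa (compressive)

Free thermal elongation = αΔT L = 1.6×10⁻⁶ × 169 × 2875 = 0.7774 mm.
After closing the 0.31 mm clearance, 0.7774 − 0.31 = 0.4674 mm of expansion remains to be suppressed by the wall.
Compatibility: PL/(AE) = 0.4674 mm, so σ = P/A = E × (0.4674/2875) = 23.57 MPa.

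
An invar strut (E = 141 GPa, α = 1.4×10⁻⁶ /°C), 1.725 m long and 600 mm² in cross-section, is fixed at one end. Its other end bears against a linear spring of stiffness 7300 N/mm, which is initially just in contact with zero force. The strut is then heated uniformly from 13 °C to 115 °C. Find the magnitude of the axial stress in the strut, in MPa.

The unrestrained thermal change is αΔT L = 1.4×10⁻⁶ × 102 × 1725 = 0.2463 mm.
With a force P in the spring, the elastic change of the strut is PL/(AE) and that of the spring is P/k; compatibility requires their sum to equal δ_free.
P [ L/(AE) + 1/k ] = δ_free → P [ 1725/(600×141×10³) + 1/(7300) ] = 0.2463.
P = 0.2463 / 0.0001574 = 1565 N.
σ = P/A = 1565/600 = 2.609 MPa.

σ ≈ 2.61 MPa (compressive)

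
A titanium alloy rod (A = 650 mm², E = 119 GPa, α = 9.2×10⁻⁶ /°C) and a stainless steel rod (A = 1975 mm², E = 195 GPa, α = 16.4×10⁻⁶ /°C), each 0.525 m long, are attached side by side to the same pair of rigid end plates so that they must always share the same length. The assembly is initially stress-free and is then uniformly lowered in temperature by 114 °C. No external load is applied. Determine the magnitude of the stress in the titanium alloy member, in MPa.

σ ≈ 81.3 MPa (compressive)

The stainless steel has the larger α, so on cooling it would change length more than the titanium alloy if both were free. The rigid plates force a common final length, so the stainless steel is put into tension and the titanium alloy into compression, with equal and opposite forces P (no external load).
Equating the net (thermal + elastic) strains gives |α₁ − α₂|·ΔT = P·[1/(A₁E₁) + 1/(A₂E₂)].
|α₁ − α₂|·ΔT = 7.2×10⁻⁶ × 114 = 0.0008208.
1/(A₁E₁) + 1/(A₂E₂) = 1/(650×119×10³) + 1/(1975×195×10³) = 1.552×10⁻⁸ N⁻¹.
So P = 0.0008208 / 1.552×10⁻⁸ = 52.87 kN.
σ_{titanium alloy} = P/A₁ = 52870/650 = 81.34 MPa, compressive.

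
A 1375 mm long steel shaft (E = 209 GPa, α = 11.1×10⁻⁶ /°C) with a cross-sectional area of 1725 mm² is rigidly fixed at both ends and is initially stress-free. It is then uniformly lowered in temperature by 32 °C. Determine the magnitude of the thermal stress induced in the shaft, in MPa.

Because both ends are immovable the net strain is zero, and the suppressed thermal strain is αΔT = 11.1×10⁻⁶ × 32 = 355.2×10⁻⁶.
The stress required to suppress this strain is σ = Eε = 209×10³ × 355.2×10⁻⁶ = 74.24 MPa, tensile since the shaft is trying to contract.

σ ≈ 74.2 MPa (tensile)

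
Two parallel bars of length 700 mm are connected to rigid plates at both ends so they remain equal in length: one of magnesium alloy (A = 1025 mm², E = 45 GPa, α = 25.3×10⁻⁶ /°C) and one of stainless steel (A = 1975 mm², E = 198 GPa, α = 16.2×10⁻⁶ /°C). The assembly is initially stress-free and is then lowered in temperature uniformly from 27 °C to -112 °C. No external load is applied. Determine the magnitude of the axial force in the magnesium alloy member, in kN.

P ≈ 52.2 kN (tensile in the magnesium alloy)

The magnesium alloy has the larger α, so on cooling it would change length more than the stainless steel if both were free. The rigid plates force a common final length, so the magnesium alloy is put into tension and the stainless steel into compression, with equal and opposite forces P (no external load).
Setting the final lengths equal and cancelling L: (α₁ − α₂)ΔT = P/(A₁E₁) + P/(A₂E₂).
|α₁ − α₂|·ΔT = 9.1×10⁻⁶ × 139 = 0.001265.
1/(A₁E₁) + 1/(A₂E₂) = 1/(1025×45×10³) + 1/(1975×198×10³) = 2.424×10⁻⁸ N⁻¹.
So P = 0.001265 / 2.424×10⁻⁸ = 52.19 kN.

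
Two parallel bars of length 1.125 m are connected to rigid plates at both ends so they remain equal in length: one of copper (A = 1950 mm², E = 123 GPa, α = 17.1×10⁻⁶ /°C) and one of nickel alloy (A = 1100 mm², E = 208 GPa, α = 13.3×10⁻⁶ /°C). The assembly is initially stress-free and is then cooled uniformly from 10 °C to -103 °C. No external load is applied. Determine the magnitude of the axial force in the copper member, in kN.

Both members must finish at the same length. With the larger α, the copper tends to over-contract; the plates restrain it, putting the copper in tension and the nickel alloy in compression. With no external load the two internal forces are equal and opposite, magnitude P.
Compatibility of the two members (thermal + elastic change equal): (α₁ − α₂)ΔT = P·[1/(A₁E₁) + 1/(A₂E₂)].
|α₁ − α₂|·ΔT = 3.8×10⁻⁶ × 113 = 0.0004294.
1/(A₁E₁) + 1/(A₂E₂) = 1/(1950×123×10³) + 1/(1100×208×10³) = 8.54×10⁻⁹ N⁻¹.
P = 0.0004294 / 8.54×10⁻⁹ = 50280 N = 50.28 kN.

P ≈ 50.3 kN (tensile in the copper)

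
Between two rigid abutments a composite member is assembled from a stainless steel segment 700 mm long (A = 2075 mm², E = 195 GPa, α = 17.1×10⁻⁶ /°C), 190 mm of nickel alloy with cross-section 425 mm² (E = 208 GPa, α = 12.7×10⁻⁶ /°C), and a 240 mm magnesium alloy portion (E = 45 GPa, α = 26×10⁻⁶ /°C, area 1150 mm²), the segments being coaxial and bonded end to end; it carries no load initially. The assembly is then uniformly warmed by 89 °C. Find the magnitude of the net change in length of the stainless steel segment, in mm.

|ΔL| ≈ 0.693 mm

If the supports were absent, the total length change would be Σ αᵢΔT Lᵢ = 17.1×10⁻⁶×89×700 + 12.7×10⁻⁶×89×190 + 26×10⁻⁶×89×240 = 1.835 mm.
Since the ends are fixed, an axial force P builds up, equal in every segment, with P · Σ Lᵢ/(AᵢEᵢ) = δ_free.
Σ Lᵢ/(AᵢEᵢ) = 700/(2075×195×10³) + 190/(425×208×10³) + 240/(1150×45×10³) = 8.517×10⁻⁶ mm/N.
P = 1.835 / 8.517×10⁻⁶ = 215500 N = 215.5 kN, compressive.
For the stainless steel segment, free thermal change = 17.1×10⁻⁶×89×700 = 1.065 mm and elastic change from P = 215500×700/(2075×195×10³) = 0.3728 mm; these oppose, so the net change is 0.693 mm (segment lengthens).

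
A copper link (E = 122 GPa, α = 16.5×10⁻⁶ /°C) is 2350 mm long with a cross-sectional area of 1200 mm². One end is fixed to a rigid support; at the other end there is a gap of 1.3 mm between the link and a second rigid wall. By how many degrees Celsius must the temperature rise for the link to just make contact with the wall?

ΔT ≈ 33.5 °C

Contact occurs when the free expansion equals the gap: αΔT L = 1.3 mm.
So ΔT = g/(αL) = 1.3/(16.5×10⁻⁶ × 2350) = 33.53 °C.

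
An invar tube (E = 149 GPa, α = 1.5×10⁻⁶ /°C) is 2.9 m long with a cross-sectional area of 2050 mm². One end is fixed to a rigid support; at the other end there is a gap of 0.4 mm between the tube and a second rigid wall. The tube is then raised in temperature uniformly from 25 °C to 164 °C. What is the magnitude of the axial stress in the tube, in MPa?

If the wall were absent the tube would grow by αΔT L = 1.5×10⁻⁶ × 139 × 2900 = 0.6047 mm.
The gap closes (δ_free > 0.4 mm) and the wall then resists a further 0.6047 − 0.4 = 0.2046 mm of expansion.
That suppressed elongation corresponds to σ = E·Δ/L = 149×10³ × 0.2046/2900 = 10.51 MPa.

σ ≈ 10.5 MPa (compressive)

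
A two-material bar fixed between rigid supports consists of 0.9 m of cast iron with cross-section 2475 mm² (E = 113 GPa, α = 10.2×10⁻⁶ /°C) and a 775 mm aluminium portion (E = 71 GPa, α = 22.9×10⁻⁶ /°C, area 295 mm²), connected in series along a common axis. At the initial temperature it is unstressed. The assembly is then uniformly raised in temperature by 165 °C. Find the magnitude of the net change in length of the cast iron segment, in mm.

|ΔL| ≈ 1.16 mm

With the walls removed the bar would change length by δ_free = Σ αᵢΔT Lᵢ = 10.2×10⁻⁶×165×900 + 22.9×10⁻⁶×165×775 = 4.443 mm.
The rigid supports impose zero overall length change; the single axial force P common to all segments must satisfy P Σ Lᵢ/(AᵢEᵢ) = δ_free.
Σ Lᵢ/(AᵢEᵢ) = 900/(2475×113×10³) + 775/(295×71×10³) = 4.022×10⁻⁵ mm/N.
Hence P = δ_free / Σ(L/AE) = 4.443/4.022×10⁻⁵ = 110.5 kN (compressive).
For the cast iron segment, free thermal change = 10.2×10⁻⁶×165×900 = 1.515 mm and elastic change from P = 110500×900/(2475×113×10³) = 0.3555 mm; these oppose, so the net change is 1.16 mm (segment lengthens).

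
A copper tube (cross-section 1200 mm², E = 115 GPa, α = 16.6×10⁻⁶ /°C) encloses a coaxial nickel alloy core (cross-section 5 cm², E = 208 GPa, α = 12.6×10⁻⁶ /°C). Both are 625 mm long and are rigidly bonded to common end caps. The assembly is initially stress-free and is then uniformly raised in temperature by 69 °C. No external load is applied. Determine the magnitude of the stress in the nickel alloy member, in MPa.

Equilibrium of a rigid end plate with no external load gives equal and opposite internal forces ±P in the two members. Since α_{copper} > α_{nickel alloy}, heating drives the copper into compression and the nickel alloy into tension.
Equating the net (thermal + elastic) strains gives |α₁ − α₂|·ΔT = P·[1/(A₁E₁) + 1/(A₂E₂)].
|α₁ − α₂|·ΔT = 4×10⁻⁶ × 69 = 0.000276.
1/(A₁E₁) + 1/(A₂E₂) = 1/(1200×115×10³) + 1/(500×208×10³) = 1.686×10⁻⁸ N⁻¹.
So P = 0.000276 / 1.686×10⁻⁸ = 16.37 kN.
σ_{nickel alloy} = P/A₂ = 16370/500 = 32.74 MPa, tensile.

σ ≈ 32.7 MPa (tensile)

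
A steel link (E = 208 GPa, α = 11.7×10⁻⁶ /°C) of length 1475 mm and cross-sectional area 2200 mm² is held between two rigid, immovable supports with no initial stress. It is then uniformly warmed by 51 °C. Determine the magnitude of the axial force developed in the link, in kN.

With zero net strain, σ = E·αΔT = 208 GPa × 11.7×10⁻⁶ × 51 = 124.1 MPa.
Then P = σA = 124.1 × 2200 mm² = 273 kN, compressive.

P ≈ 273 kN (compressive)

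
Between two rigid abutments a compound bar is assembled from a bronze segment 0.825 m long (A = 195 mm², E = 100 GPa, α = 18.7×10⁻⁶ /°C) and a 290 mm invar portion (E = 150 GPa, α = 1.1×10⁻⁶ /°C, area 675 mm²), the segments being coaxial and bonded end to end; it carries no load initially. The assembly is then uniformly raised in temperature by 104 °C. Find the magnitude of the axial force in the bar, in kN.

P ≈ 36.3 kN (compressive)

With the walls removed the bar would change length by δ_free = Σ αᵢΔT Lᵢ = 18.7×10⁻⁶×104×825 + 1.1×10⁻⁶×104×290 = 1.638 mm.
The rigid supports impose zero overall length change; the single axial force P common to all segments must satisfy P Σ Lᵢ/(AᵢEᵢ) = δ_free.
The series flexibility is Σ Lᵢ/(AᵢEᵢ) = 825/(195×100×10³) + 290/(675×150×10³) = 4.517×10⁻⁵ mm/N.
So P = 1.638 / 4.517×10⁻⁵ = 36.25 kN, compressive.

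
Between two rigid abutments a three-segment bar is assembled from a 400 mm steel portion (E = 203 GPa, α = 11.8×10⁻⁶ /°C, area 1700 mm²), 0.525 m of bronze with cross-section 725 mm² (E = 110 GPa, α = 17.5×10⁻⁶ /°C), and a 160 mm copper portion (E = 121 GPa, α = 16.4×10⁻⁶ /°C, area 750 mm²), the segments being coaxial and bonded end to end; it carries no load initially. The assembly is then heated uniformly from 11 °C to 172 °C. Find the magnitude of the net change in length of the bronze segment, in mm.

|ΔL| ≈ 0.364 mm

With the walls removed the bar would change length by δ_free = Σ αᵢΔT Lᵢ = 11.8×10⁻⁶×161×400 + 17.5×10⁻⁶×161×525 + 16.4×10⁻⁶×161×160 = 2.662 mm.
The walls prevent any net length change, so an axial force P (same in every segment) develops. Compatibility: P · Σ Lᵢ/(AᵢEᵢ) = δ_free.
The series flexibility is Σ Lᵢ/(AᵢEᵢ) = 400/(1700×203×10³) + 525/(725×110×10³) + 160/(750×121×10³) = 9.505×10⁻⁶ mm/N.
P = 2.662 / 9.505×10⁻⁶ = 280000 N = 280 kN, compressive.
For the bronze segment, free thermal change = 17.5×10⁻⁶×161×525 = 1.479 mm and elastic change from P = 280000×525/(725×110×10³) = 1.843 mm; these oppose, so the net change is 0.364 mm (segment shortens).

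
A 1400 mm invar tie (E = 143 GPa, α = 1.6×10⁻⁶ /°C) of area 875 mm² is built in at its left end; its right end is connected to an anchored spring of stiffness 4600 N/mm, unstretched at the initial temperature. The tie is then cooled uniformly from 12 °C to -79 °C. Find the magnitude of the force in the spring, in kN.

P ≈ 0.892 kN

Free thermal contraction: δ_free = αΔT L = 1.6×10⁻⁶ × 91 × 1400 = 0.2038 mm.
Let P be the tensile force in the spring. The tie extends elastically by PL/(AE) and the spring stretches by P/k; together these equal δ_free.
So P = δ_free / [L/(AE) + 1/k] = 0.2038 / [ 1400/(875×143×10³) + 1/(4600) ].
P = 0.2038 / 0.0002286 = 891.8 N.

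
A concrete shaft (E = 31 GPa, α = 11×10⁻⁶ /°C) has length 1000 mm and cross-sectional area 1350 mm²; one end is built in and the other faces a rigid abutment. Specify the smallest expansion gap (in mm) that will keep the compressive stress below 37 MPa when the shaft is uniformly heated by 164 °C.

With no wall the shaft would lengthen by αΔT L = 11×10⁻⁶ × 164 × 1000 = 1.804 mm.
At the allowable stress the elastic shortening the wall may impose is σL/E = 37 × 1000 / (31×10³) = 1.194 mm.
The gap must absorb the remainder: g_min = 1.804 − 1.194 = 0.6105 mm.

g ≈ 0.61 mm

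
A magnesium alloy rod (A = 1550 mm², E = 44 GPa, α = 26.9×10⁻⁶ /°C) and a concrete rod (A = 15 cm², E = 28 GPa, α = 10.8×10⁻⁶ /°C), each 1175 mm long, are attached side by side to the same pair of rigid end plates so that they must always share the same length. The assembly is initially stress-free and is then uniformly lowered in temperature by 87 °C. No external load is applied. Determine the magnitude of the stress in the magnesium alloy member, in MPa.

σ ≈ 23.5 MPa (tensile)

Equilibrium of a rigid end plate with no external load gives equal and opposite internal forces ±P in the two members. Since α_{magnesium alloy} > α_{concrete}, cooling drives the magnesium alloy into tension and the concrete into compression.
Compatibility of the two members (thermal + elastic change equal): (α₁ − α₂)ΔT = P·[1/(A₁E₁) + 1/(A₂E₂)].
|α₁ − α₂|·ΔT = 16.1×10⁻⁶ × 87 = 0.001401.
1/(A₁E₁) + 1/(A₂E₂) = 1/(1550×44×10³) + 1/(1500×28×10³) = 3.847×10⁻⁸ N⁻¹.
So P = 0.001401 / 3.847×10⁻⁸ = 36.41 kN.
σ_{magnesium alloy} = P/A₁ = 36410/1550 = 23.49 MPa, tensile.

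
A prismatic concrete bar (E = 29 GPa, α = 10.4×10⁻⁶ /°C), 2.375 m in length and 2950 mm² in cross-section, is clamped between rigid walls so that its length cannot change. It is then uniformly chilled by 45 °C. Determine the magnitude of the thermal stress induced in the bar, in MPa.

σ ≈ 13.6 MPa (tensile)

Because both ends are immovable the net strain is zero, and the suppressed thermal strain is αΔT = 10.4×10⁻⁶ × 45 = 468×10⁻⁶.
σ = EαΔT = 29×10³ × 10.4×10⁻⁶ × 45 = 13.57 MPa (tensile; the bar is trying to contract).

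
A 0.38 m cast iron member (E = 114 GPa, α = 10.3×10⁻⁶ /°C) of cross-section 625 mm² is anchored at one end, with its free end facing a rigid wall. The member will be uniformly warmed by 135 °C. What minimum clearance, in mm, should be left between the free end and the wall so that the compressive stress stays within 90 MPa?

With no wall the member would lengthen by αΔT L = 10.3×10⁻⁶ × 135 × 380 = 0.5284 mm.
A stress of 90 MPa corresponds to the wall pushing the member back by σL/E = 90×380/(114×10³) = 0.3 mm.
So the gap has to take up the difference, g_min = δ_free − σL/E = 0.5284 − 0.3 = 0.2284 mm.

g ≈ 0.228 mm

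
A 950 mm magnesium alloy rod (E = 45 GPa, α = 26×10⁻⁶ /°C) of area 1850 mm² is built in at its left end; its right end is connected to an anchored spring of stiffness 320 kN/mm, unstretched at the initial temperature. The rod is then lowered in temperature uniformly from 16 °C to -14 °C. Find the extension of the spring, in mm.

The unrestrained thermal change is αΔT L = 26×10⁻⁶ × 30 × 950 = 0.741 mm.
With a force P in the spring, the elastic change of the rod is PL/(AE) and that of the spring is P/k; compatibility requires their sum to equal δ_free.
So P = δ_free / [L/(AE) + 1/k] = 0.741 / [ 950/(1850×45×10³) + 1/(320×10³) ].
P = 0.741 / 1.454×10⁻⁵ = 50980 N.
Spring extension = P/k = 50980/(320×10³) = 0.1593 mm.

δ ≈ 0.159 mm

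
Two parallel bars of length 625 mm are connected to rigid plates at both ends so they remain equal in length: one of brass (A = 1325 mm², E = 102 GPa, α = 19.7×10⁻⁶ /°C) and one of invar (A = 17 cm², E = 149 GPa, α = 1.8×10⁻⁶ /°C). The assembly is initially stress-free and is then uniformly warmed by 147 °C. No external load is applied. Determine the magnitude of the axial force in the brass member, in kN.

P ≈ 232 kN (compressive in the brass)

Equilibrium of a rigid end plate with no external load gives equal and opposite internal forces ±P in the two members. Since α_{brass} > α_{invar}, heating drives the brass into compression and the invar into tension.
Equating the net (thermal + elastic) strains gives |α₁ − α₂|·ΔT = P·[1/(A₁E₁) + 1/(A₂E₂)].
|α₁ − α₂|·ΔT = 17.9×10⁻⁶ × 147 = 0.002631.
1/(A₁E₁) + 1/(A₂E₂) = 1/(1325×102×10³) + 1/(1700×149×10³) = 1.135×10⁻⁸ N⁻¹.
So P = 0.002631 / 1.135×10⁻⁸ = 231.9 kN.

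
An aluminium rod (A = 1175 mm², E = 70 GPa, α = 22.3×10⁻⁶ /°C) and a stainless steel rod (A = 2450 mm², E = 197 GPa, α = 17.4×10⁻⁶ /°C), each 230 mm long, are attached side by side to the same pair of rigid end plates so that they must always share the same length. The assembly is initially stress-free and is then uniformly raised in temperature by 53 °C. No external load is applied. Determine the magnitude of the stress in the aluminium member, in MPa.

σ ≈ 15.5 MPa (compressive)

Equilibrium of a rigid end plate with no external load gives equal and opposite internal forces ±P in the two members. Since α_{aluminium} > α_{stainless steel}, heating drives the aluminium into compression and the stainless steel into tension.
Compatibility of the two members (thermal + elastic change equal): (α₁ − α₂)ΔT = P·[1/(A₁E₁) + 1/(A₂E₂)].
|α₁ − α₂|·ΔT = 4.9×10⁻⁶ × 53 = 0.0002597.
1/(A₁E₁) + 1/(A₂E₂) = 1/(1175×70×10³) + 1/(2450×197×10³) = 1.423×10⁻⁸ N⁻¹.
So P = 0.0002597 / 1.423×10⁻⁸ = 18.25 kN.
σ_{aluminium} = P/A₁ = 18250/1175 = 15.53 MPa, compressive.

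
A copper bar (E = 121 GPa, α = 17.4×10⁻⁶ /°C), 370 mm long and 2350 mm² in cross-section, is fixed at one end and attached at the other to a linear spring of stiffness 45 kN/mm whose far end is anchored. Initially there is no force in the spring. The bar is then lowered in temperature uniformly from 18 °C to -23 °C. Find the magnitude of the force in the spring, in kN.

P ≈ 11.2 kN

The unrestrained thermal change is αΔT L = 17.4×10⁻⁶ × 41 × 370 = 0.264 mm.
Let P be the tensile force in the spring. The bar extends elastically by PL/(AE) and the spring stretches by P/k; together these equal δ_free.
P [ L/(AE) + 1/k ] = δ_free → P [ 370/(2350×121×10³) + 1/(45×10³) ] = 0.264.
P = 0.264 / 2.352×10⁻⁵ = 11220 N.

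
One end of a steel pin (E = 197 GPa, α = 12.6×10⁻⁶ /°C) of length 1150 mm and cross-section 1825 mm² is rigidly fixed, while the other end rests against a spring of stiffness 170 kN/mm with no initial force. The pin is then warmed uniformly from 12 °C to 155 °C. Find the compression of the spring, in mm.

Free thermal expansion: δ_free = αΔT L = 12.6×10⁻⁶ × 143 × 1150 = 2.072 mm.
Let P be the compressive force at the spring. The pin shortens elastically by PL/(AE) and the spring compresses by P/k; together these equal δ_free.
P [ L/(AE) + 1/k ] = δ_free → P [ 1150/(1825×197×10³) + 1/(170×10³) ] = 2.072.
P = 2.072 / 9.081×10⁻⁶ = 228200 N.
Spring compression = P/k = 228200/(170×10³) = 1.342 mm.

δ ≈ 1.34 mm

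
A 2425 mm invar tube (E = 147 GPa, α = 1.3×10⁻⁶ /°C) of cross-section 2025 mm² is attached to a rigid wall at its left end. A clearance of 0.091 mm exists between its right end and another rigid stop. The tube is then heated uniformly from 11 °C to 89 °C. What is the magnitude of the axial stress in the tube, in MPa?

Free thermal elongation = αΔT L = 1.3×10⁻⁶ × 78 × 2425 = 0.2459 mm.
After closing the 0.091 mm clearance, 0.2459 − 0.091 = 0.1549 mm of expansion remains to be suppressed by the wall.
Compatibility: PL/(AE) = 0.1549 mm, so σ = P/A = E × (0.1549/2425) = 9.39 MPa.

σ ≈ 9.39 MPa (compressive)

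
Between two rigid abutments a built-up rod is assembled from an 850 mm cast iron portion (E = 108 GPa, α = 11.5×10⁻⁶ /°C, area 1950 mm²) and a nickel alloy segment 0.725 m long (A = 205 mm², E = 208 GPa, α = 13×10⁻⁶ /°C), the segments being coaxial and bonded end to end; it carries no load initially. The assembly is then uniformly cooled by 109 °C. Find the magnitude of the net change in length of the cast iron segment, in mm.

|ΔL| ≈ 0.664 mm

With the walls removed the bar would change length by δ_free = Σ αᵢΔT Lᵢ = 11.5×10⁻⁶×109×850 + 13×10⁻⁶×109×725 = 2.093 mm.
The walls prevent any net length change, so an axial force P (same in every segment) develops. Compatibility: P · Σ Lᵢ/(AᵢEᵢ) = δ_free.
Σ Lᵢ/(AᵢEᵢ) = 850/(1950×108×10³) + 725/(205×208×10³) = 2.104×10⁻⁵ mm/N.
P = 2.093 / 2.104×10⁻⁵ = 99470 N = 99.47 kN, tensile.
For the cast iron segment, free thermal change = 11.5×10⁻⁶×109×850 = 1.065 mm and elastic change from P = 99470×850/(1950×108×10³) = 0.4015 mm; these oppose, so the net change is 0.664 mm (segment shortens).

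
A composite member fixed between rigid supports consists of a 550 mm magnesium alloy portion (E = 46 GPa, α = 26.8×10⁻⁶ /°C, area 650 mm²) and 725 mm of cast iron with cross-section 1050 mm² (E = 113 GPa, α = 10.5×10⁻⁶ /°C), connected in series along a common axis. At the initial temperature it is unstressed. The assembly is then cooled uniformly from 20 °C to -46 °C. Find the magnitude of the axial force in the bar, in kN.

If the supports were absent, the total length change would be Σ αᵢΔT Lᵢ = 26.8×10⁻⁶×66×550 + 10.5×10⁻⁶×66×725 = 1.475 mm.
The walls prevent any net length change, so an axial force P (same in every segment) develops. Compatibility: P · Σ Lᵢ/(AᵢEᵢ) = δ_free.
Σ Lᵢ/(AᵢEᵢ) = 550/(650×46×10³) + 725/(1050×113×10³) = 2.451×10⁻⁵ mm/N.
So P = 1.475 / 2.451×10⁻⁵ = 60.2 kN, tensile.

P ≈ 60.2 kN (tensile)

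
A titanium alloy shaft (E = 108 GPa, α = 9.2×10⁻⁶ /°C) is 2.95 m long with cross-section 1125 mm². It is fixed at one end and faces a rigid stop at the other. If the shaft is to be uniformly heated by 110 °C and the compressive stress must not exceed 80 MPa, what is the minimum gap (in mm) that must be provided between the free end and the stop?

Free expansion if unrestrained: δ_free = αΔT L = 9.2×10⁻⁶ × 110 × 2950 = 2.985 mm.
A stress of 80 MPa corresponds to the wall pushing the shaft back by σL/E = 80×2950/(108×10³) = 2.185 mm.
So the gap has to take up the difference, g_min = δ_free − σL/E = 2.985 − 2.185 = 0.8002 mm.

g ≈ 0.8 mm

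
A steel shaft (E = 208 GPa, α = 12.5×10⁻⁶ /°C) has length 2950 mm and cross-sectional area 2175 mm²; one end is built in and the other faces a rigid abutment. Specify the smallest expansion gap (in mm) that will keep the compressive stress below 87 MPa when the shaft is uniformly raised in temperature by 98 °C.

With no wall the shaft would lengthen by αΔT L = 12.5×10⁻⁶ × 98 × 2950 = 3.614 mm.
At the allowable stress the elastic shortening the wall may impose is σL/E = 87 × 2950 / (208×10³) = 1.234 mm.
So the gap has to take up the difference, g_min = δ_free − σL/E = 3.614 − 1.234 = 2.38 mm.

g ≈ 2.38 mm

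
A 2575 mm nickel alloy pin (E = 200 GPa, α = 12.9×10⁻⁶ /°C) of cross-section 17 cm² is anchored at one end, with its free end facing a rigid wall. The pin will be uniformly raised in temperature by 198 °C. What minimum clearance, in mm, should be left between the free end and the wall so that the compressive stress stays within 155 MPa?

g ≈ 4.58 mm

With no wall the pin would lengthen by αΔT L = 12.9×10⁻⁶ × 198 × 2575 = 6.577 mm.
At the allowable stress the elastic shortening the wall may impose is σL/E = 155 × 2575 / (200×10³) = 1.996 mm.
The gap must absorb the remainder: g_min = 6.577 − 1.996 = 4.581 mm.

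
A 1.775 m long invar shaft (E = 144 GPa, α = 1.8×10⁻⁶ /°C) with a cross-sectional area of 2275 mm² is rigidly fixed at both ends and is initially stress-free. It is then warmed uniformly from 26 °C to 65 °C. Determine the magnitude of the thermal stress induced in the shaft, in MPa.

σ ≈ 10.1 MPa (compressive)

With length fixed, the mechanical strain must cancel the thermal strain αΔT = 1.8×10⁻⁶ × 39 = 70.2×10⁻⁶.
σ = EαΔT = 144×10³ × 1.8×10⁻⁶ × 39 = 10.11 MPa (compressive; the shaft is trying to expand).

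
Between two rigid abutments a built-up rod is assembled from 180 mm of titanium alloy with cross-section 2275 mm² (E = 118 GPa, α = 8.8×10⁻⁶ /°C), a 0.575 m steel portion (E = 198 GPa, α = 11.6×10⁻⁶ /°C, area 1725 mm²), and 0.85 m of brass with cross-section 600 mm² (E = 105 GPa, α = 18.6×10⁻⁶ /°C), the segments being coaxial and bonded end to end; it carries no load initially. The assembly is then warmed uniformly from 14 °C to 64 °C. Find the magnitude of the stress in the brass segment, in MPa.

σ ≈ 127 MPa (compressive)

Free thermal expansion of the whole bar: Σ αᵢΔT Lᵢ = 8.8×10⁻⁶×50×180 + 11.6×10⁻⁶×50×575 + 18.6×10⁻⁶×50×850 = 1.203 mm.
The walls prevent any net length change, so an axial force P (same in every segment) develops. Compatibility: P · Σ Lᵢ/(AᵢEᵢ) = δ_free.
The series flexibility is Σ Lᵢ/(AᵢEᵢ) = 180/(2275×118×10³) + 575/(1725×198×10³) + 850/(600×105×10³) = 1.585×10⁻⁵ mm/N.
P = 1.203 / 1.585×10⁻⁵ = 75930 N = 75.93 kN, compressive.
σ_{brass} = P / A = 75930 / 600 = 126.6 MPa.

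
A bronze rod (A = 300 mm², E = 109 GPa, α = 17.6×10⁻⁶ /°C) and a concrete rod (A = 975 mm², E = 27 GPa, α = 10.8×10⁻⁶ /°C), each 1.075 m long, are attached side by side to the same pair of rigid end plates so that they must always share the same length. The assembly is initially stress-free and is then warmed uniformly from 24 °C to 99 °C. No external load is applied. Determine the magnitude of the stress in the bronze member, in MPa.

Equilibrium of a rigid end plate with no external load gives equal and opposite internal forces ±P in the two members. Since α_{bronze} > α_{concrete}, heating drives the bronze into compression and the concrete into tension.
Equating the net (thermal + elastic) strains gives |α₁ − α₂|·ΔT = P·[1/(A₁E₁) + 1/(A₂E₂)].
|α₁ − α₂|·ΔT = 6.8×10⁻⁶ × 75 = 0.00051.
1/(A₁E₁) + 1/(A₂E₂) = 1/(300×109×10³) + 1/(975×27×10³) = 6.857×10⁻⁸ N⁻¹.
P = 0.00051 / 6.857×10⁻⁸ = 7438 N = 7.438 kN.
σ_{bronze} = P/A₁ = 7438/300 = 24.79 MPa, compressive.

σ ≈ 24.8 MPa (compressive)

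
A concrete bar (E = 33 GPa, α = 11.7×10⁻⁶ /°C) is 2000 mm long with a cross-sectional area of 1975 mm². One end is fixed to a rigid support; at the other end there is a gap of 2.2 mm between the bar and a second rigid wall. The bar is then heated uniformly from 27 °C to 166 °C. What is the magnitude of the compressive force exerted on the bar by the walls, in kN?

Unrestrained expansion: δ_free = αΔT L = 11.7×10⁻⁶ × 139 × 2000 = 3.253 mm.
This exceeds the 2.2 mm gap, so the wall pushes back. The portion of expansion that must be recovered elastically is δ_free − gap = 3.253 − 2.2 = 1.053 mm.
That suppressed elongation corresponds to σ = E·Δ/L = 33×10³ × 1.053/2000 = 17.37 MPa.
Force on the wall = σA = 17.37 × 1975 mm² = 34.3 kN.

P ≈ 34.3 kN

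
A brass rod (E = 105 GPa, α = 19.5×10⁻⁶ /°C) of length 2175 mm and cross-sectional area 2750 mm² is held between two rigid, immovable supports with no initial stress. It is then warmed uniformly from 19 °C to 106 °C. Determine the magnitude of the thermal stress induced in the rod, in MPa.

σ ≈ 178 MPa (compressive)

With length fixed, the mechanical strain must cancel the thermal strain αΔT = 19.5×10⁻⁶ × 87 = 1696.5×10⁻⁶.
The stress required to suppress this strain is σ = Eε = 105×10³ × 1696.5×10⁻⁶ = 178.1 MPa, compressive since the rod is trying to expand.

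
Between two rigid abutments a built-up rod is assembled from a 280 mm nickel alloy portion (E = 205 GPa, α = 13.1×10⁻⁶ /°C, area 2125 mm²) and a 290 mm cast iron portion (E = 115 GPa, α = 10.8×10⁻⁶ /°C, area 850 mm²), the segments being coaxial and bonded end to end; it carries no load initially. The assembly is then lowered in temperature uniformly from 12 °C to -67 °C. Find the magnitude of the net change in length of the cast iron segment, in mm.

If the supports were absent, the total length change would be Σ αᵢΔT Lᵢ = 13.1×10⁻⁶×79×280 + 10.8×10⁻⁶×79×290 = 0.5372 mm.
The walls prevent any net length change, so an axial force P (same in every segment) develops. Compatibility: P · Σ Lᵢ/(AᵢEᵢ) = δ_free.
Σ Lᵢ/(AᵢEᵢ) = 280/(2125×205×10³) + 290/(850×115×10³) = 3.61×10⁻⁶ mm/N.
Hence P = δ_free / Σ(L/AE) = 0.5372/3.61×10⁻⁶ = 148.8 kN (tensile).
For the cast iron segment, free thermal change = 10.8×10⁻⁶×79×290 = 0.2474 mm and elastic change from P = 148800×290/(850×115×10³) = 0.4415 mm; these oppose, so the net change is 0.194 mm (segment lengthens).

|ΔL| ≈ 0.194 mm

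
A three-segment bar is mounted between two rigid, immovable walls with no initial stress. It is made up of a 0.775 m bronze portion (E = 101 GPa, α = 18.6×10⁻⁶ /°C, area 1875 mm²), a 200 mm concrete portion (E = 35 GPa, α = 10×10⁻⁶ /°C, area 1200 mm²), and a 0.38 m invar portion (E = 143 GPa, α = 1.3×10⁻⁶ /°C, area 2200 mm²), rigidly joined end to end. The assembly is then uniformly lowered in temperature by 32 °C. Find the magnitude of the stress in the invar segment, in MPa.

σ ≈ 24.4 MPa (tensile)

Free thermal contraction of the whole bar: Σ αᵢΔT Lᵢ = 18.6×10⁻⁶×32×775 + 10×10⁻⁶×32×200 + 1.3×10⁻⁶×32×380 = 0.5411 mm.
The walls prevent any net length change, so an axial force P (same in every segment) develops. Compatibility: P · Σ Lᵢ/(AᵢEᵢ) = δ_free.
The series flexibility is Σ Lᵢ/(AᵢEᵢ) = 775/(1875×101×10³) + 200/(1200×35×10³) + 380/(2200×143×10³) = 1.006×10⁻⁵ mm/N.
So P = 0.5411 / 1.006×10⁻⁵ = 53.77 kN, tensile.
σ_{invar} = P / A = 53770 / 2200 = 24.44 MPa.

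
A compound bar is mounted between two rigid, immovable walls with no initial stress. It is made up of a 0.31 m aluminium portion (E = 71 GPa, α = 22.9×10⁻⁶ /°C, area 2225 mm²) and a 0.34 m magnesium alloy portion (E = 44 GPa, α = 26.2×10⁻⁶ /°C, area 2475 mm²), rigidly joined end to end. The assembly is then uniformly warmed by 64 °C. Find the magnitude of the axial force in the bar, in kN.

P ≈ 201 kN (compressive)

With the walls removed the bar would change length by δ_free = Σ αᵢΔT Lᵢ = 22.9×10⁻⁶×64×310 + 26.2×10⁻⁶×64×340 = 1.024 mm.
The rigid supports impose zero overall length change; the single axial force P common to all segments must satisfy P Σ Lᵢ/(AᵢEᵢ) = δ_free.
The series flexibility is Σ Lᵢ/(AᵢEᵢ) = 310/(2225×71×10³) + 340/(2475×44×10³) = 5.084×10⁻⁶ mm/N.
P = 1.024 / 5.084×10⁻⁶ = 201500 N = 201.5 kN, compressive.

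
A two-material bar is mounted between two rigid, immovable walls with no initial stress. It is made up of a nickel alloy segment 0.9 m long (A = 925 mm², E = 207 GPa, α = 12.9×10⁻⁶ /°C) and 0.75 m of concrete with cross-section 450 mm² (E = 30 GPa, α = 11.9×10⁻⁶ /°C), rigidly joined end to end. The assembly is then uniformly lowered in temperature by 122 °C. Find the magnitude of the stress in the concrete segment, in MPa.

σ ≈ 92.4 MPa (tensile)

Free thermal contraction of the whole bar: Σ αᵢΔT Lᵢ = 12.9×10⁻⁶×122×900 + 11.9×10⁻⁶×122×750 = 2.505 mm.
The walls prevent any net length change, so an axial force P (same in every segment) develops. Compatibility: P · Σ Lᵢ/(AᵢEᵢ) = δ_free.
Σ Lᵢ/(AᵢEᵢ) = 900/(925×207×10³) + 750/(450×30×10³) = 6.026×10⁻⁵ mm/N.
P = 2.505 / 6.026×10⁻⁵ = 41580 N = 41.58 kN, tensile.
σ_{concrete} = P / A = 41580 / 450 = 92.39 MPa.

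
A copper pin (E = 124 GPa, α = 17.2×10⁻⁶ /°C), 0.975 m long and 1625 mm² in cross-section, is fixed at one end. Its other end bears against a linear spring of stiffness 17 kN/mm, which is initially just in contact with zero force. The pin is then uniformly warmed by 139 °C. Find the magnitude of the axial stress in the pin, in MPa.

Free thermal expansion: δ_free = αΔT L = 17.2×10⁻⁶ × 139 × 975 = 2.331 mm.
Let P be the compressive force at the spring. The pin shortens elastically by PL/(AE) and the spring compresses by P/k; together these equal δ_free.
P [ L/(AE) + 1/k ] = δ_free → P [ 975/(1625×124×10³) + 1/(17×10³) ] = 2.331.
P = 2.331 / 6.366×10⁻⁵ = 36620 N.
σ = P/A = 36620/1625 = 22.53 MPa.

σ ≈ 22.5 MPa (compressive)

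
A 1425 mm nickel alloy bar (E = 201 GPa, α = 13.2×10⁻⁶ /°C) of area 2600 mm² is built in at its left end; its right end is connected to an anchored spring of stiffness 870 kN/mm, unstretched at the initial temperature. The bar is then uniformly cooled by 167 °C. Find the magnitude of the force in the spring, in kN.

P ≈ 810 kN

If the spring were absent the bar would shorten by αΔT L = 13.2×10⁻⁶ × 167 × 1425 = 3.141 mm.
With a force P in the spring, the elastic change of the bar is PL/(AE) and that of the spring is P/k; compatibility requires their sum to equal δ_free.
P [ L/(AE) + 1/k ] = δ_free → P [ 1425/(2600×201×10³) + 1/(870×10³) ] = 3.141.
P = 3.141 / 3.876×10⁻⁶ = 810400 N.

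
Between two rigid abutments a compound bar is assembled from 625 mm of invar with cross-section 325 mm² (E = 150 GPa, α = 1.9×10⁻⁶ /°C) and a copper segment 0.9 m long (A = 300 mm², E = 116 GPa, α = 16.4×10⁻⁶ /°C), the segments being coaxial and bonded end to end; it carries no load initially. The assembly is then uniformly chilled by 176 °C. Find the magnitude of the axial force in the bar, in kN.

Free thermal contraction of the whole bar: Σ αᵢΔT Lᵢ = 1.9×10⁻⁶×176×625 + 16.4×10⁻⁶×176×900 = 2.807 mm.
Since the ends are fixed, an axial force P builds up, equal in every segment, with P · Σ Lᵢ/(AᵢEᵢ) = δ_free.
The series flexibility is Σ Lᵢ/(AᵢEᵢ) = 625/(325×150×10³) + 900/(300×116×10³) = 3.868×10⁻⁵ mm/N.
Hence P = δ_free / Σ(L/AE) = 2.807/3.868×10⁻⁵ = 72.56 kN (tensile).

P ≈ 72.6 kN (tensile)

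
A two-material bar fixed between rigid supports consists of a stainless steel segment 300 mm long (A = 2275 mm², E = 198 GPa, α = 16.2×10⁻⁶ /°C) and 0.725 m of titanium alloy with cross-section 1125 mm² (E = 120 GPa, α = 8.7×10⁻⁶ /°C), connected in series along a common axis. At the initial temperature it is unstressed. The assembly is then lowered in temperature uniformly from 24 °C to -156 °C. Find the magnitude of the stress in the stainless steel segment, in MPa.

Free thermal contraction of the whole bar: Σ αᵢΔT Lᵢ = 16.2×10⁻⁶×180×300 + 8.7×10⁻⁶×180×725 = 2.01 mm.
The walls prevent any net length change, so an axial force P (same in every segment) develops. Compatibility: P · Σ Lᵢ/(AᵢEᵢ) = δ_free.
Σ Lᵢ/(AᵢEᵢ) = 300/(2275×198×10³) + 725/(1125×120×10³) = 6.036×10⁻⁶ mm/N.
So P = 2.01 / 6.036×10⁻⁶ = 333 kN, tensile.
σ_{stainless steel} = P / A = 333000 / 2275 = 146.4 MPa.

σ ≈ 146 MPa (tensile)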